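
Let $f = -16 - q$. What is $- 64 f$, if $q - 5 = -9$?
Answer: $768$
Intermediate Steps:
$q = -4$ ($q = 5 - 9 = -4$)
$f = -12$ ($f = -16 - -4 = -16 + 4 = -12$)
$- 64 f = \left(-64\right) \left(-12\right) = 768$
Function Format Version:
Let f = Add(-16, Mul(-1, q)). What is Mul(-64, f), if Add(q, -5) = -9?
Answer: 768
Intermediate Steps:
q = -4 (q = Add(5, -9) = -4)
f = -12 (f = Add(-16, Mul(-1, -4)) = Add(-16, 4) = -12)
Mul(-64, f) = Mul(-64, -12) = 768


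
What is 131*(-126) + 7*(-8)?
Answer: -16562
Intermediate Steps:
131*(-126) + 7*(-8) = -16506 - 56 = -16562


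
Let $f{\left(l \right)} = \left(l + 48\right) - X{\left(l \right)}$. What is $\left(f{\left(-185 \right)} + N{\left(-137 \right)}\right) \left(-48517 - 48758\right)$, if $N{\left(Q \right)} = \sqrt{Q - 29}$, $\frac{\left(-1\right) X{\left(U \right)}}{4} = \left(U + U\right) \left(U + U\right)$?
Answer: $-53254463325 - 97275 i \sqrt{166} \approx -5.3254 \cdot 10^{10} - 1.2533 \cdot 10^{6} i$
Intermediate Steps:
$X{\left(U \right)} = - 16 U^{2}$ ($X{\left(U \right)} = - 4 \left(U + U\right) \left(U + U\right) = - 4 \cdot 2 U 2 U = - 4 \cdot 4 U^{2} = - 16 U^{2}$)
$f{\left(l \right)} = 48 + l + 16 l^{2}$ ($f{\left(l \right)} = \left(l + 48\right) - - 16 l^{2} = \left(48 + l\right) + 16 l^{2} = 48 + l + 16 l^{2}$)
$N{\left(Q \right)} = \sqrt{-29 + Q}$
$\left(f{\left(-185 \right)} + N{\left(-137 \right)}\right) \left(-48517 - 48758\right) = \left(\left(48 - 185 + 16 \left(-185\right)^{2}\right) + \sqrt{-29 - 137}\right) \left(-48517 - 48758\right) = \left(\left(48 - 185 + 16 \cdot 34225\right) + \sqrt{-166}\right) \left(-97275\right) = \left(\left(48 - 185 + 547600\right) + i \sqrt{166}\right) \left(-97275\right) = \left(547463 + i \sqrt{166}\right) \left(-97275\right) = -53254463325 - 97275 i \sqrt{166}$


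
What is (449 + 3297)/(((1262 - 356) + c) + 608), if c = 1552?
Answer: 1873/1533 ≈ 1.2218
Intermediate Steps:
(449 + 3297)/(((1262 - 356) + c) + 608) = (449 + 3297)/(((1262 - 356) + 1552) + 608) = 3746/((906 + 1552) + 608) = 3746/(2458 + 608) = 3746/3066 = 3746*(1/3066) = 1873/1533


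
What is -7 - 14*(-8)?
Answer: 105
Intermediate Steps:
-7 - 14*(-8) = -7 + 112 = 105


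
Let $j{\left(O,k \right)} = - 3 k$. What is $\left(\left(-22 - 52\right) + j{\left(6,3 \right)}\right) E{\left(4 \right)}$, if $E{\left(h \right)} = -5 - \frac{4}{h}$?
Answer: $498$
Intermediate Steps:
$E{\left(h \right)} = -5 - \frac{4}{h}$
$\left(\left(-22 - 52\right) + j{\left(6,3 \right)}\right) E{\left(4 \right)} = \left(\left(-22 - 52\right) - 9\right) \left(-5 - \frac{4}{4}\right) = \left(-74 - 9\right) \left(-5 - 1\right) = - 83 \left(-5 - 1\right) = \left(-83\right) \left(-6\right) = 498$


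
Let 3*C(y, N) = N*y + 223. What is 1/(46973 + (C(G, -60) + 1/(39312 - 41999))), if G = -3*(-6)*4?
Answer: 8061/367640711 ≈ 2.1926e-5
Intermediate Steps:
G = 72 (G = 18*4 = 72)
C(y, N) = 223/3 + N*y/3 (C(y, N) = (N*y + 223)/3 = (223 + N*y)/3 = 223/3 + N*y/3)
1/(46973 + (C(G, -60) + 1/(39312 - 41999))) = 1/(46973 + ((223/3 + (⅓)*(-60)*72) + 1/(39312 - 41999))) = 1/(46973 + ((223/3 - 1440) + 1/(-2687))) = 1/(46973 + (-4097/3 - 1/2687)) = 1/(46973 - 11008642/8061) = 1/(367640711/8061) = 8061/367640711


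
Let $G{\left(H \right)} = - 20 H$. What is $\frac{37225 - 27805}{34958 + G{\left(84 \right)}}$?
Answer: $\frac{4710}{16639} \approx 0.28307$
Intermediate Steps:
$\frac{37225 - 27805}{34958 + G{\left(84 \right)}} = \frac{37225 - 27805}{34958 - 1680} = \frac{9420}{34958 - 1680} = \frac{9420}{33278} = 9420 \cdot \frac{1}{33278} = \frac{4710}{16639}$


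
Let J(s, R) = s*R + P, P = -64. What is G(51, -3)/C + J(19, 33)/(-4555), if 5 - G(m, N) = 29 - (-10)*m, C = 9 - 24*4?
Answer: 794463/132095 ≈ 6.0143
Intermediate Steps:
C = -87 (C = 9 - 96 = -87)
G(m, N) = -24 - 10*m (G(m, N) = 5 - (29 - (-10)*m) = 5 - (29 + 10*m) = 5 + (-29 - 10*m) = -24 - 10*m)
J(s, R) = -64 + R*s (J(s, R) = s*R - 64 = R*s - 64 = -64 + R*s)
G(51, -3)/C + J(19, 33)/(-4555) = (-24 - 10*51)/(-87) + (-64 + 33*19)/(-4555) = (-24 - 510)*(-1/87) + (-64 + 627)*(-1/4555) = -534*(-1/87) + 563*(-1/4555) = 178/29 - 563/4555 = 794463/132095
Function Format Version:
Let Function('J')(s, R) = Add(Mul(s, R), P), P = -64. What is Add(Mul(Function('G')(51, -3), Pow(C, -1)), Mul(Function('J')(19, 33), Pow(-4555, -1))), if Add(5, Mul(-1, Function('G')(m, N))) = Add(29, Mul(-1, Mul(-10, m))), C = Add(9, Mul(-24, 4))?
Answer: Rational(794463, 132095) ≈ 6.0143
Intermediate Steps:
C = -87 (C = Add(9, -96) = -87)
Function('G')(m, N) = Add(-24, Mul(-10, m)) (Function('G')(m, N) = Add(5, Mul(-1, Add(29, Mul(-1, Mul(-10, m))))) = Add(5, Mul(-1, Add(29, Mul(10, m)))) = Add(5, Add(-29, Mul(-10, m))) = Add(-24, Mul(-10, m)))
Function('J')(s, R) = Add(-64, Mul(R, s)) (Function('J')(s, R) = Add(Mul(s, R), -64) = Add(Mul(R, s), -64) = Add(-64, Mul(R, s)))
Add(Mul(Function('G')(51, -3), Pow(C, -1)), Mul(Function('J')(19, 33), Pow(-4555, -1))) = Add(Mul(Add(-24, Mul(-10, 51)), Pow(-87, -1)), Mul(Add(-64, Mul(33, 19)), Pow(-4555, -1))) = Add(Mul(Add(-24, -510), Rational(-1, 87)), Mul(Add(-64, 627), Rational(-1, 4555))) = Add(Mul(-534, Rational(-1, 87)), Mul(563, Rational(-1, 4555))) = Add(Rational(178, 29), Rational(-563, 4555)) = Rational(794463, 132095)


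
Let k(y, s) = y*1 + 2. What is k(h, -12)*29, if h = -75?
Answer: -2117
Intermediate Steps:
k(y, s) = 2 + y (k(y, s) = y + 2 = 2 + y)
k(h, -12)*29 = (2 - 75)*29 = -73*29 = -2117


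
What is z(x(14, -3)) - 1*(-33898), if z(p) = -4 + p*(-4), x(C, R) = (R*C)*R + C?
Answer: 33334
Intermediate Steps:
x(C, R) = C + C*R**2 (x(C, R) = (C*R)*R + C = C*R**2 + C = C + C*R**2)
z(p) = -4 - 4*p
z(x(14, -3)) - 1*(-33898) = (-4 - 56*(1 + (-3)**2)) - 1*(-33898) = (-4 - 56*(1 + 9)) + 33898 = (-4 - 56*10) + 33898 = (-4 - 4*140) + 33898 = (-4 - 560) + 33898 = -564 + 33898 = 33334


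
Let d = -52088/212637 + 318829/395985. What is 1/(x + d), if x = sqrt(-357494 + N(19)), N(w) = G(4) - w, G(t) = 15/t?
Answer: 1765182667697854407060/1126523585999213464767994969 - 4726545944577859585350*I*sqrt(158893)/1126523585999213464767994969 ≈ 1.5669e-6 - 0.0016725*I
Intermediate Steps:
N(w) = 15/4 - w
x = 3*I*sqrt(158893)/2 (x = sqrt(-357494 + (15/4 - 1*19)) = sqrt(-357494 + (15/4 - 19)) = sqrt(-357494 - 61/4) = sqrt(-1430037/4) = 3*I*sqrt(158893)/2 ≈ 597.92*I)
d = 15722925131/28067020815 (d = -52088*1/212637 + 318829*(1/395985) = -52088/212637 + 318829/395985 = 15722925131/28067020815 ≈ 0.56019)
1/(x + d) = 1/(3*I*sqrt(158893)/2 + 15722925131/28067020815) = 1/(15722925131/28067020815 + 3*I*sqrt(158893)/2)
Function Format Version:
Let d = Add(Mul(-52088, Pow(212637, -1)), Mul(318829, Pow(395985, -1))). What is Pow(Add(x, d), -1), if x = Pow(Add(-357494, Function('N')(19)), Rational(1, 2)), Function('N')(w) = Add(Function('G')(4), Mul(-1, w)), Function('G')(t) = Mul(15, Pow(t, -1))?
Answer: Add(Rational(1765182667697854407060, 1126523585999213464767994969), Mul(Rational(-4726545944577859585350, 1126523585999213464767994969), I, Pow(158893, Rational(1, 2)))) ≈ Add(1.5669e-6, Mul(-0.0016725, I))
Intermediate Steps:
Function('N')(w) = Add(Rational(15, 4), Mul(-1, w)) (Function('N')(w) = Add(Mul(15, Pow(4, -1)), Mul(-1, w)) = Add(Mul(15, Rational(1, 4)), Mul(-1, w)) = Add(Rational(15, 4), Mul(-1, w)))
x = Mul(Rational(3, 2), I, Pow(158893, Rational(1, 2))) (x = Pow(Add(-357494, Add(Rational(15, 4), Mul(-1, 19))), Rational(1, 2)) = Pow(Add(-357494, Add(Rational(15, 4), -19)), Rational(1, 2)) = Pow(Add(-357494, Rational(-61, 4)), Rational(1, 2)) = Pow(Rational(-1430037, 4), Rational(1, 2)) = Mul(Rational(3, 2), I, Pow(158893, Rational(1, 2))) ≈ Mul(597.92, I))
d = Rational(15722925131, 28067020815) (d = Add(Mul(-52088, Rational(1, 212637)), Mul(318829, Rational(1, 395985))) = Add(Rational(-52088, 212637), Rational(318829, 395985)) = Rational(15722925131, 28067020815) ≈ 0.56019)
Pow(Add(x, d), -1) = Pow(Add(Mul(Rational(3, 2), I, Pow(158893, Rational(1, 2))), Rational(15722925131, 28067020815)), -1) = Pow(Add(Rational(15722925131, 28067020815), Mul(Rational(3, 2), I, Pow(158893, Rational(1, 2)))), -1)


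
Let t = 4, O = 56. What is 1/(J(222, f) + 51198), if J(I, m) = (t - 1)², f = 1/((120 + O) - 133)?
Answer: 1/51207 ≈ 1.9529e-5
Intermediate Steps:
f = 1/43 (f = 1/((120 + 56) - 133) = 1/(176 - 133) = 1/43 ≈ 0.023256)
J(I, m) = 9 (J(I, m) = (4 - 1)² = 3² = 9)
1/(J(222, f) + 51198) = 1/(9 + 51198) = 1/51207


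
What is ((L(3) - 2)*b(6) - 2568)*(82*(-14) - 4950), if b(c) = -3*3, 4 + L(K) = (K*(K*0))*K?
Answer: 15330372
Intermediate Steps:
L(K) = -4 (L(K) = -4 + (K*(K*0))*K = -4 + (K*0)*K = -4 + 0*K = -4 + 0 = -4)
b(c) = -9
((L(3) - 2)*b(6) - 2568)*(82*(-14) - 4950) = ((-4 - 2)*(-9) - 2568)*(82*(-14) - 4950) = (-6*(-9) - 2568)*(-1148 - 4950) = (54 - 2568)*(-6098) = -2514*(-6098) = 15330372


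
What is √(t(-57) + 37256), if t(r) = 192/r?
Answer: 10*√134482/19 ≈ 193.01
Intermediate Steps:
√(t(-57) + 37256) = √(192/(-57) + 37256) = √(192*(-1/57) + 37256) = √(-64/19 + 37256) = √(707800/19) = 10*√134482/19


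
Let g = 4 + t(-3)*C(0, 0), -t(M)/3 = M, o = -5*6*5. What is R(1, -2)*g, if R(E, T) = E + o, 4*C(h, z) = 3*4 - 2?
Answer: -7897/2 ≈ -3948.5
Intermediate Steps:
C(h, z) = 5/2 (C(h, z) = (3*4 - 2)/4 = (12 - 2)/4 = (1/4)*10 = 5/2)
o = -150 (o = -30*5 = -150)
t(M) = -3*M
R(E, T) = -150 + E (R(E, T) = E - 150 = -150 + E)
g = 53/2 (g = 4 - 3*(-3)*(5/2) = 4 + 9*(5/2) = 4 + 45/2 = 53/2 ≈ 26.500)
R(1, -2)*g = (-150 + 1)*(53/2) = -149*53/2 = -7897/2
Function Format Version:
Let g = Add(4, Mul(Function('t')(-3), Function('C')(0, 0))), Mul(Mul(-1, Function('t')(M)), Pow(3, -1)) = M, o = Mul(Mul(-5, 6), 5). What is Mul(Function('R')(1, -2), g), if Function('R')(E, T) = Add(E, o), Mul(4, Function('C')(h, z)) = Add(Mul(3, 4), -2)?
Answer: Rational(-7897, 2) ≈ -3948.5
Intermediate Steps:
Function('C')(h, z) = Rational(5, 2) (Function('C')(h, z) = Mul(Rational(1, 4), Add(Mul(3, 4), -2)) = Mul(Rational(1, 4), Add(12, -2)) = Mul(Rational(1, 4), 10) = Rational(5, 2))
o = -150 (o = Mul(-30, 5) = -150)
Function('t')(M) = Mul(-3, M)
Function('R')(E, T) = Add(-150, E) (Function('R')(E, T) = Add(E, -150) = Add(-150, E))
g = Rational(53, 2) (g = Add(4, Mul(Mul(-3, -3), Rational(5, 2))) = Add(4, Mul(9, Rational(5, 2))) = Add(4, Rational(45, 2)) = Rational(53, 2) ≈ 26.500)
Mul(Function('R')(1, -2), g) = Mul(Add(-150, 1), Rational(53, 2)) = Mul(-149, Rational(53, 2)) = Rational(-7897, 2)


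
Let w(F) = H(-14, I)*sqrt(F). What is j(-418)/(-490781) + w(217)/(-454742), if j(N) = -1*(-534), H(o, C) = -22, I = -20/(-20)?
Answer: -534/490781 + 11*sqrt(217)/227371 ≈ -0.00037539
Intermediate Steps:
I = 1 (I = -20*(-1/20) = 1)
j(N) = 534
w(F) = -22*sqrt(F)
j(-418)/(-490781) + w(217)/(-454742) = 534/(-490781) - 22*sqrt(217)/(-454742) = 534*(-1/490781) - 22*sqrt(217)*(-1/454742) = -534/490781 + 11*sqrt(217)/227371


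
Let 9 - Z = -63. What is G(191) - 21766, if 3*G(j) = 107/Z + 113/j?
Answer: -897949523/41256 ≈ -21765.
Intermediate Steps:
Z = 72 (Z = 9 - 1*(-63) = 9 + 63 = 72)
G(j) = 107/216 + 113/(3*j) (G(j) = (107/72 + 113/j)/3 = 107/216 + 113/(3*j))
G(191) - 21766 = (1/216)*(8136 + 107*191)/191 - 21766 = (1/216)*(1/191)*(8136 + 20437) - 21766 = (1/216)*(1/191)*28573 - 21766 = 28573/41256 - 21766 = -897949523/41256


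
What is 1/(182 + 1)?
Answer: 1/183 ≈ 0.0054645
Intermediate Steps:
1/(182 + 1) = 1/183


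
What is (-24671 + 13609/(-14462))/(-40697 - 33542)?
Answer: 356805611/1073644418 ≈ 0.33233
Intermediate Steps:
(-24671 + 13609/(-14462))/(-40697 - 33542) = (-24671 + 13609*(-1/14462))/(-74239) = (-24671 - 13609/14462)*(-1/74239) = -356805611/14462*(-1/74239) = 356805611/1073644418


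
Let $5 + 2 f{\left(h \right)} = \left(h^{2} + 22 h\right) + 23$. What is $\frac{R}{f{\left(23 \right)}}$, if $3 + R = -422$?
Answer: $- \frac{850}{1053} \approx -0.80722$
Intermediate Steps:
$R = -425$ ($R = -3 - 422 = -425$)
$f{\left(h \right)} = 9 + \frac{h^{2}}{2} + 11 h$ ($f{\left(h \right)} = - \frac{5}{2} + \frac{\left(h^{2} + 22 h\right) + 23}{2} = - \frac{5}{2} + \frac{23 + h^{2} + 22 h}{2} = - \frac{5}{2} + \left(\frac{23}{2} + \frac{h^{2}}{2} + 11 h\right) = 9 + \frac{h^{2}}{2} + 11 h$)
$\frac{R}{f{\left(23 \right)}} = - \frac{425}{9 + \frac{23^{2}}{2} + 11 \cdot 23} = - \frac{425}{9 + \frac{1}{2} \cdot 529 + 253} = - \frac{425}{9 + \frac{529}{2} + 253} = - \frac{425}{\frac{1053}{2}} = \left(-425\right) \frac{2}{1053} = - \frac{850}{1053}$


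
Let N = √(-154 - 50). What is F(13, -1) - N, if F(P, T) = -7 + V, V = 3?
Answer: -4 - 2*I*√51 ≈ -4.0 - 14.283*I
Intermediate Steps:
F(P, T) = -4 (F(P, T) = -7 + 3 = -4)
N = 2*I*√51 (N = √(-204) = 2*I*√51 ≈ 14.283*I)
F(13, -1) - N = -4 - 2*I*√51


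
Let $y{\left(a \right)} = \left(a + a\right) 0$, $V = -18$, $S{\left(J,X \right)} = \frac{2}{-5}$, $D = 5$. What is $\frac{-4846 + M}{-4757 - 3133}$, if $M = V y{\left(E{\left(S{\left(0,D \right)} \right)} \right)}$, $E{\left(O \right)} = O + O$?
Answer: $\frac{2423}{3945} \approx 0.61419$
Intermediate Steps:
$S{\left(J,X \right)} = - \frac{2}{5}$ ($S{\left(J,X \right)} = 2 \left(- \frac{1}{5}\right) = - \frac{2}{5}$)
$E{\left(O \right)} = 2 O$
$y{\left(a \right)} = 0$ ($y{\left(a \right)} = 2 a 0 = 0$)
$M = 0$ ($M = \left(-18\right) 0 = 0$)
$\frac{-4846 + M}{-4757 - 3133} = \frac{-4846 + 0}{-4757 - 3133} = - \frac{4846}{-7890} = \left(-4846\right) \left(- \frac{1}{7890}\right) = \frac{2423}{3945}$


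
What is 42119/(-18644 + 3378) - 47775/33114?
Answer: -177005143/42126527 ≈ -4.2018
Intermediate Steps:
42119/(-18644 + 3378) - 47775/33114 = 42119/(-15266) - 47775*1/33114 = 42119*(-1/15266) - 15925/11038 = -42119/15266 - 15925/11038 = -177005143/42126527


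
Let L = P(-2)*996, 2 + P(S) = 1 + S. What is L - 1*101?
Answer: -3089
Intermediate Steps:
P(S) = -1 + S (P(S) = -2 + (1 + S) = -1 + S)
L = -2988 (L = (-1 - 2)*996 = -3*996 = -2988)
L - 1*101 = -2988 - 1*101 = -2988 - 101 = -3089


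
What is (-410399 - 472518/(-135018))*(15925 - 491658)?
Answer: 1464485357882984/7501 ≈ 1.9524e+11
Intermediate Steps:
(-410399 - 472518/(-135018))*(15925 - 491658) = (-410399 - 472518*(-1/135018))*(-475733) = (-410399 + 26251/7501)*(-475733) = -3078376648/7501*(-475733) = 1464485357882984/7501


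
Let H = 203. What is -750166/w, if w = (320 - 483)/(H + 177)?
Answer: 285063080/163 ≈ 1.7489e+6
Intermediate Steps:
w = -163/380 (w = (320 - 483)/(203 + 177) = -163/380 ≈ -0.42895)
-750166/w = -750166/(-163/380) = -750166*(-380/163) = 285063080/163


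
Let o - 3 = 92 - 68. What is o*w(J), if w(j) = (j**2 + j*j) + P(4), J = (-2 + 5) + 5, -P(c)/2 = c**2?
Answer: 2592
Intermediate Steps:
P(c) = -2*c**2
J = 8 (J = 3 + 5 = 8)
w(j) = -32 + 2*j**2 (w(j) = (j**2 + j*j) - 2*4**2 = (j**2 + j**2) - 2*16 = 2*j**2 - 32 = -32 + 2*j**2)
o = 27 (o = 3 + (92 - 68) = 3 + 24 = 27)
o*w(J) = 27*(-32 + 2*8**2) = 27*(-32 + 2*64) = 27*(-32 + 128) = 27*96 = 2592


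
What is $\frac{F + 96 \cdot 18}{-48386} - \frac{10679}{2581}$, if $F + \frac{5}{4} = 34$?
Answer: $- \frac{2085034359}{499537064} \approx -4.1739$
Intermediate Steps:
$F = \frac{131}{4}$ ($F = - \frac{5}{4} + 34 = \frac{131}{4} \approx 32.75$)
$\frac{F + 96 \cdot 18}{-48386} - \frac{10679}{2581} = \frac{\frac{131}{4} + 96 \cdot 18}{-48386} - \frac{10679}{2581} = \left(\frac{131}{4} + 1728\right) \left(- \frac{1}{48386}\right) - \frac{10679}{2581} = \frac{7043}{4} \left(- \frac{1}{48386}\right) - \frac{10679}{2581} = - \frac{7043}{193544} - \frac{10679}{2581} = - \frac{2085034359}{499537064}$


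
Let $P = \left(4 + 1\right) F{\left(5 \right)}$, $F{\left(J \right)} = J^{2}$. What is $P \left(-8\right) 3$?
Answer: $-3000$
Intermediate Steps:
$P = 125$ ($P = \left(4 + 1\right) 5^{2} = 5 \cdot 25 = 125$)
$P \left(-8\right) 3 = 125 \left(-8\right) 3 = \left(-1000\right) 3 = -3000$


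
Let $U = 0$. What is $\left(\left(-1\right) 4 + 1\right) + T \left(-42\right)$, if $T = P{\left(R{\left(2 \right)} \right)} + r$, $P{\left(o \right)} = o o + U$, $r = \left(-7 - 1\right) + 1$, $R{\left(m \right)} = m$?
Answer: $123$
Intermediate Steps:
$r = -7$ ($r = -8 + 1 = -7$)
$P{\left(o \right)} = o^{2}$ ($P{\left(o \right)} = o o + 0 = o^{2} + 0 = o^{2}$)
$T = -3$ ($T = 2^{2} - 7 = 4 - 7 = -3$)
$\left(\left(-1\right) 4 + 1\right) + T \left(-42\right) = \left(\left(-1\right) 4 + 1\right) - -126 = \left(-4 + 1\right) + 126 = -3 + 126 = 123$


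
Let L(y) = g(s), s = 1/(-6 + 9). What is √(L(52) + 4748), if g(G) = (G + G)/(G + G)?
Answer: √4749 ≈ 68.913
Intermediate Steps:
s = ⅓ (s = 1/3 = ⅓ ≈ 0.33333)
g(G) = 1 (g(G) = (2*G)/((2*G)) = (2*G)*(1/(2*G)) = 1)
L(y) = 1
√(L(52) + 4748) = √(1 + 4748) = √4749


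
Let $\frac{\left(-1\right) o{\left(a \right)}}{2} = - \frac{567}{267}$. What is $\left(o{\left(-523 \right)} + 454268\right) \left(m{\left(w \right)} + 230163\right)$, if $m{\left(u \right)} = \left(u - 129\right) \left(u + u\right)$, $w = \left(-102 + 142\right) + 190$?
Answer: $\frac{11183931513290}{89} \approx 1.2566 \cdot 10^{11}$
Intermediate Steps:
$o{\left(a \right)} = \frac{378}{89}$ ($o{\left(a \right)} = - 2 \left(- \frac{567}{267}\right) = - 2 \left(\left(-567\right) \frac{1}{267}\right) = \left(-2\right) \left(- \frac{189}{89}\right) = \frac{378}{89}$)
$w = 230$ ($w = 40 + 190 = 230$)
$m{\left(u \right)} = 2 u \left(-129 + u\right)$ ($m{\left(u \right)} = \left(-129 + u\right) 2 u = 2 u \left(-129 + u\right)$)
$\left(o{\left(-523 \right)} + 454268\right) \left(m{\left(w \right)} + 230163\right) = \left(\frac{378}{89} + 454268\right) \left(2 \cdot 230 \left(-129 + 230\right) + 230163\right) = \frac{40430230 \left(2 \cdot 230 \cdot 101 + 230163\right)}{89} = \frac{40430230 \left(46460 + 230163\right)}{89} = \frac{40430230}{89} \cdot 276623 = \frac{11183931513290}{89}$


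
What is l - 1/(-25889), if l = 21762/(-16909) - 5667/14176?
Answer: -10467237410951/6205644663776 ≈ -1.6867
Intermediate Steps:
l = -404321415/239701984 (l = 21762*(-1/16909) - 5667*1/14176 = -21762/16909 - 5667/14176 = -404321415/239701984 ≈ -1.6868)
l - 1/(-25889) = -404321415/239701984 - 1/(-25889) = -404321415/239701984 - 1*(-1/25889) = -404321415/239701984 + 1/25889 = -10467237410951/6205644663776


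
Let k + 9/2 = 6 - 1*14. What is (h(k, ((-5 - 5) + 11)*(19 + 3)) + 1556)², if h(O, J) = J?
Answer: 2490084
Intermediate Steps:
k = -25/2 (k = -9/2 + (6 - 1*14) = -9/2 + (6 - 14) = -9/2 - 8 = -25/2 ≈ -12.500)
(h(k, ((-5 - 5) + 11)*(19 + 3)) + 1556)² = (((-5 - 5) + 11)*(19 + 3) + 1556)² = ((-10 + 11)*22 + 1556)² = (1*22 + 1556)² = (22 + 1556)² = 1578² = 2490084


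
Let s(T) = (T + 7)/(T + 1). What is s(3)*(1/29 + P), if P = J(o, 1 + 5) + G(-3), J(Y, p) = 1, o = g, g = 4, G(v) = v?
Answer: -285/58 ≈ -4.9138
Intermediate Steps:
o = 4
s(T) = (7 + T)/(1 + T)
P = -2 (P = 1 - 3 = -2)
s(3)*(1/29 + P) = ((7 + 3)/(1 + 3))*(1/29 - 2) = (10/4)*(1/29 - 2) = ((¼)*10)*(-57/29) = (5/2)*(-57/29) = -285/58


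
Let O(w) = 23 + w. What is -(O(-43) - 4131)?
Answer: 4151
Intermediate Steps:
-(O(-43) - 4131) = -((23 - 43) - 4131) = -(-20 - 4131) = -1*(-4151) = 4151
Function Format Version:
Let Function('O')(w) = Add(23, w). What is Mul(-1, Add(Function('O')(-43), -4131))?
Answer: 4151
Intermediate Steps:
Mul(-1, Add(Function('O')(-43), -4131)) = Mul(-1, Add(Add(23, -43), -4131)) = Mul(-1, Add(-20, -4131)) = Mul(-1, -4151) = 4151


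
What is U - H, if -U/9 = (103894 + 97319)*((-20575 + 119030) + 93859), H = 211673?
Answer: -348264903611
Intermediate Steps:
U = -348264691938 (U = -9*(103894 + 97319)*((-20575 + 119030) + 93859) = -1810917*(98455 + 93859) = -1810917*192314 = -9*38696076882 = -348264691938)
U - H = -348264691938 - 1*211673 = -348264691938 - 211673 = -348264903611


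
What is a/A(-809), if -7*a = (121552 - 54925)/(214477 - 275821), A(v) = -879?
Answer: -7403/41938848 ≈ -0.00017652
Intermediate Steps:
a = 7403/47712 (a = -(121552 - 54925)/(7*(214477 - 275821)) = -66627/(7*(-61344)) = -66627*(-1)/(7*61344) = -⅐*(-7403/6816) = 7403/47712 ≈ 0.15516)
a/A(-809) = (7403/47712)/(-879) = (7403/47712)*(-1/879) = -7403/41938848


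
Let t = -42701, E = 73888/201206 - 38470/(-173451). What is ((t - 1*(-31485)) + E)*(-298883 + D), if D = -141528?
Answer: 2329482037503231682/471613269 ≈ 4.9394e+9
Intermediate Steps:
E = 10278171154/17449690953 (E = 73888*(1/201206) - 38470*(-1/173451) = 36944/100603 + 38470/173451 = 10278171154/17449690953 ≈ 0.58902)
((t - 1*(-31485)) + E)*(-298883 + D) = ((-42701 - 1*(-31485)) + 10278171154/17449690953)*(-298883 - 141528) = ((-42701 + 31485) + 10278171154/17449690953)*(-440411) = (-11216 + 10278171154/17449690953)*(-440411) = -195705455557694/17449690953*(-440411) = 2329482037503231682/471613269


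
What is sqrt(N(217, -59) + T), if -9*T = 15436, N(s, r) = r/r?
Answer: I*sqrt(15427)/3 ≈ 41.402*I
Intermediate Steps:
N(s, r) = 1
T = -15436/9 (T = -1/9*15436 = -15436/9 ≈ -1715.1)
sqrt(N(217, -59) + T) = sqrt(1 - 15436/9) = sqrt(-15427/9) = I*sqrt(15427)/3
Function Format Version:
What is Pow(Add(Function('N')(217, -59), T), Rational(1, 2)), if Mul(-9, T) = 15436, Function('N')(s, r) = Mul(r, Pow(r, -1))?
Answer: Mul(Rational(1, 3), I, Pow(15427, Rational(1, 2))) ≈ Mul(41.402, I)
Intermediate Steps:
Function('N')(s, r) = 1
T = Rational(-15436, 9) (T = Mul(Rational(-1, 9), 15436) = Rational(-15436, 9) ≈ -1715.1)
Pow(Add(Function('N')(217, -59), T), Rational(1, 2)) = Pow(Add(1, Rational(-15436, 9)), Rational(1, 2)) = Pow(Rational(-15427, 9), Rational(1, 2)) = Mul(Rational(1, 3), I, Pow(15427, Rational(1, 2)))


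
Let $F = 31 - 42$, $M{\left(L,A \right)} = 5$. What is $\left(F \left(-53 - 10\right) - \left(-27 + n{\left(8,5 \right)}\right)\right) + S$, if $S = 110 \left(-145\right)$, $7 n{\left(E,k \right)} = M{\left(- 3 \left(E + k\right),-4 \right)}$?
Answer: $- \frac{106615}{7} \approx -15231.0$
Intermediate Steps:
$F = -11$
$n{\left(E,k \right)} = \frac{5}{7}$ ($n{\left(E,k \right)} = \frac{1}{7} \cdot 5 = \frac{5}{7}$)
$S = -15950$
$\left(F \left(-53 - 10\right) - \left(-27 + n{\left(8,5 \right)}\right)\right) + S = \left(- 11 \left(-53 - 10\right) + \left(27 - \frac{5}{7}\right)\right) - 15950 = \left(\left(-11\right) \left(-63\right) + \left(27 - \frac{5}{7}\right)\right) - 15950 = \left(693 + \frac{184}{7}\right) - 15950 = \frac{5035}{7} - 15950 = - \frac{106615}{7}$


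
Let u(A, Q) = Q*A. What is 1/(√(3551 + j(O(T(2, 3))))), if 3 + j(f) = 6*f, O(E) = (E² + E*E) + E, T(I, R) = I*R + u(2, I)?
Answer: √1202/2404 ≈ 0.014422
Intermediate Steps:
u(A, Q) = A*Q
T(I, R) = 2*I + I*R (T(I, R) = I*R + 2*I = 2*I + I*R)
O(E) = E + 2*E² (O(E) = (E² + E²) + E = 2*E² + E = E + 2*E²)
j(f) = -3 + 6*f
1/(√(3551 + j(O(T(2, 3))))) = 1/(√(3551 + (-3 + 6*((2*(2 + 3))*(1 + 2*(2*(2 + 3))))))) = 1/(√(3551 + (-3 + 6*((2*5)*(1 + 2*(2*5)))))) = 1/(√(3551 + (-3 + 6*(10*(1 + 2*10))))) = 1/(√(3551 + (-3 + 6*(10*(1 + 20))))) = 1/(√(3551 + (-3 + 6*(10*21)))) = 1/(√(3551 + (-3 + 6*210))) = 1/(√(3551 + (-3 + 1260))) = 1/(√(3551 + 1257)) = 1/(√4808) = 1/(2*√1202) = √1202/2404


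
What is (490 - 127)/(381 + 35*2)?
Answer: 33/41 ≈ 0.80488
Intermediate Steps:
(490 - 127)/(381 + 35*2) = 363/(381 + 70) = 363/451 = 363*(1/451) = 33/41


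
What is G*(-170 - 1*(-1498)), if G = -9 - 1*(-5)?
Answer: -5312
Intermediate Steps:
G = -4 (G = -9 + 5 = -4)
G*(-170 - 1*(-1498)) = -4*(-170 - 1*(-1498)) = -4*(-170 + 1498) = -4*1328 = -5312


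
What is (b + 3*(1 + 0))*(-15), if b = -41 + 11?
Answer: 405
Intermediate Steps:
b = -30
(b + 3*(1 + 0))*(-15) = (-30 + 3*(1 + 0))*(-15) = (-30 + 3*1)*(-15) = (-30 + 3)*(-15) = -27*(-15) = 405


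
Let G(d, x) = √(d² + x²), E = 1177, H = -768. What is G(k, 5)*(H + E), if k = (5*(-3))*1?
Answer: 2045*√10 ≈ 6466.9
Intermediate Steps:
k = -15 (k = -15*1 = -15)
G(k, 5)*(H + E) = √((-15)² + 5²)*(-768 + 1177) = √(225 + 25)*409 = √250*409 = (5*√10)*409 = 2045*√10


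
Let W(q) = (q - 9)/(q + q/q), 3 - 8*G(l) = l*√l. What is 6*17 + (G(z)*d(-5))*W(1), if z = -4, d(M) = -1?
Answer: 207/2 + 4*I ≈ 103.5 + 4.0*I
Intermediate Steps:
G(l) = 3/8 - l^(3/2)/8 (G(l) = 3/8 - l*√l/8 = 3/8 - l^(3/2)/8)
W(q) = (-9 + q)/(1 + q) (W(q) = (-9 + q)/(q + 1) = (-9 + q)/(1 + q))
6*17 + (G(z)*d(-5))*W(1) = 6*17 + ((3/8 - (-1)*I)*(-1))*((-9 + 1)/(1 + 1)) = 102 + ((3/8 - (-1)*I)*(-1))*(-8/2) = 102 + ((3/8 + I)*(-1))*((½)*(-8)) = 102 + (-3/8 - I)*(-4) = 102 + (3/2 + 4*I) = 207/2 + 4*I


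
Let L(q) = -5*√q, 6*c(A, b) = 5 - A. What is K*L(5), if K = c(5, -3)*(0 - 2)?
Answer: 0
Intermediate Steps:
c(A, b) = ⅚ - A/6 (c(A, b) = (5 - A)/6 = ⅚ - A/6)
K = 0 (K = (⅚ - ⅙*5)*(0 - 2) = (⅚ - ⅚)*(-2) = 0*(-2) = 0)
K*L(5) = 0*(-5*√5) = 0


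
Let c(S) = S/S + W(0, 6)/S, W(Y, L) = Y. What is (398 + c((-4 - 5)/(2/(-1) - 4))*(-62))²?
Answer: 112896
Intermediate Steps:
c(S) = 1 (c(S) = S/S + 0/S = 1 + 0 = 1)
(398 + c((-4 - 5)/(2/(-1) - 4))*(-62))² = (398 + 1*(-62))² = (398 - 62)² = 336² = 112896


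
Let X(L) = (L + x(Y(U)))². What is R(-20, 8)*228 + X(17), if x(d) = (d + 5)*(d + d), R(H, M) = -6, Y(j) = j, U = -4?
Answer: -1287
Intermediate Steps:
x(d) = 2*d*(5 + d) (x(d) = (5 + d)*(2*d) = 2*d*(5 + d))
X(L) = (-8 + L)² (X(L) = (L + 2*(-4)*(5 - 4))² = (L + 2*(-4)*1)² = (L - 8)² = (-8 + L)²)
R(-20, 8)*228 + X(17) = -6*228 + (-8 + 17)² = -1368 + 9² = -1368 + 81 = -1287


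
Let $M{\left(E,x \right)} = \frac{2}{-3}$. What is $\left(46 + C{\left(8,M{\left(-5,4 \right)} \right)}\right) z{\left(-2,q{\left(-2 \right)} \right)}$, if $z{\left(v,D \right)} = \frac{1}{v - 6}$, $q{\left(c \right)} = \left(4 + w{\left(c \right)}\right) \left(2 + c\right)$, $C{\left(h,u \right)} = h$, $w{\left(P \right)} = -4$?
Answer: $- \frac{27}{4} \approx -6.75$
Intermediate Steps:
$M{\left(E,x \right)} = - \frac{2}{3}$ ($M{\left(E,x \right)} = 2 \left(- \frac{1}{3}\right) = - \frac{2}{3}$)
$q{\left(c \right)} = 0$ ($q{\left(c \right)} = \left(4 - 4\right) \left(2 + c\right) = 0 \left(2 + c\right) = 0$)
$z{\left(v,D \right)} = \frac{1}{-6 + v}$
$\left(46 + C{\left(8,M{\left(-5,4 \right)} \right)}\right) z{\left(-2,q{\left(-2 \right)} \right)} = \frac{46 + 8}{-6 - 2} = \frac{54}{-8} = 54 \left(- \frac{1}{8}\right) = - \frac{27}{4}$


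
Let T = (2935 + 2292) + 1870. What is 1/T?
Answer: 1/7097 ≈ 0.00014090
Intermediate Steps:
T = 7097 (T = 5227 + 1870 = 7097)
1/T = 1/7097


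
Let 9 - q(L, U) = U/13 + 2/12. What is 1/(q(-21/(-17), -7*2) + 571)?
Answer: 78/45311 ≈ 0.0017214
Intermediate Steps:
q(L, U) = 53/6 - U/13 (q(L, U) = 9 - (U/13 + 2/12) = 9 - (U*(1/13) + 2*(1/12)) = 9 - (U/13 + ⅙) = 9 - (⅙ + U/13) = 9 + (-⅙ - U/13) = 53/6 - U/13)
1/(q(-21/(-17), -7*2) + 571) = 1/((53/6 - (-7)*2/13) + 571) = 1/((53/6 - 1/13*(-14)) + 571) = 1/((53/6 + 14/13) + 571) = 1/(773/78 + 571) = 1/(45311/78) = 78/45311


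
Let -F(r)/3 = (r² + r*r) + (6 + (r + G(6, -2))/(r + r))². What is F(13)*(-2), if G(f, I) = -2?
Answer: 769131/338 ≈ 2275.5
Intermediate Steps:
F(r) = -6*r² - 3*(6 + (-2 + r)/(2*r))² (F(r) = -3*((r² + r*r) + (6 + (r - 2)/(r + r))²) = -3*((r² + r²) + (6 + (-2 + r)/((2*r)))²) = -3*(2*r² + (6 + (-2 + r)*(1/(2*r)))²) = -3*(2*r² + (6 + (-2 + r)/(2*r))²) = -3*((6 + (-2 + r)/(2*r))² + 2*r²) = -6*r² - 3*(6 + (-2 + r)/(2*r))²)
F(13)*(-2) = ((¾)*(-(-2 + 13*13)² - 8*13⁴)/13²)*(-2) = ((¾)*(1/169)*(-(-2 + 169)² - 8*28561))*(-2) = ((¾)*(1/169)*(-1*167² - 228488))*(-2) = ((¾)*(1/169)*(-1*27889 - 228488))*(-2) = ((¾)*(1/169)*(-27889 - 228488))*(-2) = ((¾)*(1/169)*(-256377))*(-2) = -769131/676*(-2) = 769131/338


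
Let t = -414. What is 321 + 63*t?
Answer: -25761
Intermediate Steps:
321 + 63*t = 321 + 63*(-414) = 321 - 26082 = -25761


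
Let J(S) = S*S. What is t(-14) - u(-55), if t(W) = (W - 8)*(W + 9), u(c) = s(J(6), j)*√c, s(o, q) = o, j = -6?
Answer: 110 - 36*I*√55 ≈ 110.0 - 266.98*I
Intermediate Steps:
J(S) = S²
u(c) = 36*√c (u(c) = 6²*√c = 36*√c)
t(W) = (-8 + W)*(9 + W)
t(-14) - u(-55) = (-72 - 14 + (-14)²) - 36*√(-55) = (-72 - 14 + 196) - 36*I*√55 = 110 - 36*I*√55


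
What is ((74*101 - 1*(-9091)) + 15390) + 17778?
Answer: 49733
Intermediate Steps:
((74*101 - 1*(-9091)) + 15390) + 17778 = ((7474 + 9091) + 15390) + 17778 = (16565 + 15390) + 17778 = 31955 + 17778 = 49733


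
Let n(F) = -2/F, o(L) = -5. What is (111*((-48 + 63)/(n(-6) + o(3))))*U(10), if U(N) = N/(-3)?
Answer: 8325/7 ≈ 1189.3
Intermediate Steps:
U(N) = -N/3
(111*((-48 + 63)/(n(-6) + o(3))))*U(10) = (111*((-48 + 63)/(-2/(-6) - 5)))*(-⅓*10) = (111*(15/(-2*(-⅙) - 5)))*(-10/3) = (111*(15/(⅓ - 5)))*(-10/3) = (111*(15/(-14/3)))*(-10/3) = (111*(15*(-3/14)))*(-10/3) = (111*(-45/14))*(-10/3) = -4995/14*(-10/3) = 8325/7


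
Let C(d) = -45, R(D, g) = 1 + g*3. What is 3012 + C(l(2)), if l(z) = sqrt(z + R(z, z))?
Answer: 2967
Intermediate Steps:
R(D, g) = 1 + 3*g
l(z) = sqrt(1 + 4*z) (l(z) = sqrt(z + (1 + 3*z)) = sqrt(1 + 4*z))
3012 + C(l(2)) = 3012 - 45 = 2967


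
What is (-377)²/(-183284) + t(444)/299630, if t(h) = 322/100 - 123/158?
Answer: -42053343968901/54230917608500 ≈ -0.77545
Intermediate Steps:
t(h) = 4822/1975 (t(h) = 322*(1/100) - 123*1/158 = 161/50 - 123/158 = 4822/1975)
(-377)²/(-183284) + t(444)/299630 = (-377)²/(-183284) + (4822/1975)/299630 = 142129*(-1/183284) + (4822/1975)*(1/299630) = -142129/183284 + 2411/295884625 = -42053343968901/54230917608500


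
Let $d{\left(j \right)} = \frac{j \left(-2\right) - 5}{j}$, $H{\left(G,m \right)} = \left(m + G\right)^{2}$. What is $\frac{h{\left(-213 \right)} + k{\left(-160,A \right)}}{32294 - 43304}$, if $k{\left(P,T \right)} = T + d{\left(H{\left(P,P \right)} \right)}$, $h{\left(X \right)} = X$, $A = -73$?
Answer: $\frac{5898241}{225484800} \approx 0.026158$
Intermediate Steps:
$H{\left(G,m \right)} = \left(G + m\right)^{2}$
$d{\left(j \right)} = \frac{-5 - 2 j}{j}$ ($d{\left(j \right)} = \frac{- 2 j - 5}{j} = \frac{-5 - 2 j}{j}$)
$k{\left(P,T \right)} = -2 + T - \frac{5}{4 P^{2}}$ ($k{\left(P,T \right)} = T - \left(2 + \frac{5}{\left(P + P\right)^{2}}\right) = T - \left(2 + \frac{5}{\left(2 P\right)^{2}}\right) = T - \left(2 + \frac{5}{4 P^{2}}\right) = -2 + T - \frac{5}{4 P^{2}}$)
$\frac{h{\left(-213 \right)} + k{\left(-160,A \right)}}{32294 - 43304} = \frac{-213 - \left(75 + \frac{1}{20480}\right)}{32294 - 43304} = \frac{-213 - \frac{1536001}{20480}}{-11010} = \left(-213 - \frac{1536001}{20480}\right) \left(- \frac{1}{11010}\right) = \left(- \frac{5898241}{20480}\right) \left(- \frac{1}{11010}\right) = \frac{5898241}{225484800}$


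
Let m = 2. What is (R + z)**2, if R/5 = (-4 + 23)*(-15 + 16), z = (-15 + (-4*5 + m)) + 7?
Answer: 4761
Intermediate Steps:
z = -26 (z = (-15 + (-4*5 + 2)) + 7 = (-15 + (-20 + 2)) + 7 = (-15 - 18) + 7 = -33 + 7 = -26)
R = 95 (R = 5*((-4 + 23)*(-15 + 16)) = 5*(19*1) = 5*19 = 95)
(R + z)**2 = (95 - 26)**2 = 69**2 = 4761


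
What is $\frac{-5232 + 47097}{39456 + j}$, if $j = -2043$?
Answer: $\frac{13955}{12471} \approx 1.119$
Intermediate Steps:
$\frac{-5232 + 47097}{39456 + j} = \frac{-5232 + 47097}{39456 - 2043} = \frac{41865}{37413} = 41865 \cdot \frac{1}{37413} = \frac{13955}{12471}$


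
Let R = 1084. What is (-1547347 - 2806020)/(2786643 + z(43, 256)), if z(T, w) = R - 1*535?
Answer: -4353367/2787192 ≈ -1.5619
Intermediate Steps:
z(T, w) = 549 (z(T, w) = 1084 - 1*535 = 1084 - 535 = 549)
(-1547347 - 2806020)/(2786643 + z(43, 256)) = (-1547347 - 2806020)/(2786643 + 549) = -4353367/2787192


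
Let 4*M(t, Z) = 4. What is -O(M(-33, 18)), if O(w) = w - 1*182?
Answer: 181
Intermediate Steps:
M(t, Z) = 1 (M(t, Z) = (¼)*4 = 1)
O(w) = -182 + w (O(w) = w - 182 = -182 + w)
-O(M(-33, 18)) = -(-182 + 1) = -1*(-181) = 181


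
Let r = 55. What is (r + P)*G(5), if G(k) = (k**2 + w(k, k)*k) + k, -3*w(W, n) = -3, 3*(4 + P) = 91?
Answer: 8540/3 ≈ 2846.7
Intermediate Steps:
P = 79/3 (P = -4 + (1/3)*91 = -4 + 91/3 = 79/3 ≈ 26.333)
w(W, n) = 1 (w(W, n) = -1/3*(-3) = 1)
G(k) = k**2 + 2*k (G(k) = (k**2 + 1*k) + k = (k**2 + k) + k = (k + k**2) + k = k**2 + 2*k)
(r + P)*G(5) = (55 + 79/3)*(5*(2 + 5)) = 244*(5*7)/3 = (244/3)*35 = 8540/3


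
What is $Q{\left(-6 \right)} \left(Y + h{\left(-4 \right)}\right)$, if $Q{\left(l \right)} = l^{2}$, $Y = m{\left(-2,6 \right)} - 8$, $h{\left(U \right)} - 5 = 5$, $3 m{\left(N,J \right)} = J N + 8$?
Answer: $24$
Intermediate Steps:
$m{\left(N,J \right)} = \frac{8}{3} + \frac{J N}{3}$ ($m{\left(N,J \right)} = \frac{J N + 8}{3} = \frac{8 + J N}{3} = \frac{8}{3} + \frac{J N}{3}$)
$h{\left(U \right)} = 10$ ($h{\left(U \right)} = 5 + 5 = 10$)
$Y = - \frac{28}{3}$ ($Y = \left(\frac{8}{3} + \frac{1}{3} \cdot 6 \left(-2\right)\right) - 8 = \left(\frac{8}{3} - 4\right) - 8 = - \frac{4}{3} - 8 = - \frac{28}{3} \approx -9.3333$)
$Q{\left(-6 \right)} \left(Y + h{\left(-4 \right)}\right) = \left(-6\right)^{2} \left(- \frac{28}{3} + 10\right) = 36 \cdot \frac{2}{3} = 24$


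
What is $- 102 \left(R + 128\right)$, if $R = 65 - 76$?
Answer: $-11934$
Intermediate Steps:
$R = -11$
$- 102 \left(R + 128\right) = - 102 \left(-11 + 128\right) = \left(-102\right) 117 = -11934$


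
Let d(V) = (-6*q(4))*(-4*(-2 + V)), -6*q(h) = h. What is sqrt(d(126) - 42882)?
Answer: I*sqrt(44866) ≈ 211.82*I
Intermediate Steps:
q(h) = -h/6
d(V) = 32 - 16*V (d(V) = (-(-1)*4)*(-4*(-2 + V)) = (-6*(-2/3))*(8 - 4*V) = 4*(8 - 4*V) = 32 - 16*V)
sqrt(d(126) - 42882) = sqrt((32 - 16*126) - 42882) = sqrt((32 - 2016) - 42882) = sqrt(-1984 - 42882) = sqrt(-44866) = I*sqrt(44866)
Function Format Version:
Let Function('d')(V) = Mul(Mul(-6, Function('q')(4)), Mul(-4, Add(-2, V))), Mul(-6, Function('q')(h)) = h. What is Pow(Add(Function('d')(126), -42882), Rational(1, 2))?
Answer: Mul(I, Pow(44866, Rational(1, 2))) ≈ Mul(211.82, I)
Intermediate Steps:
Function('q')(h) = Mul(Rational(-1, 6), h)
Function('d')(V) = Add(32, Mul(-16, V)) (Function('d')(V) = Mul(Mul(-6, Mul(Rational(-1, 6), 4)), Mul(-4, Add(-2, V))) = Mul(Mul(-6, Rational(-2, 3)), Add(8, Mul(-4, V))) = Mul(4, Add(8, Mul(-4, V))) = Add(32, Mul(-16, V)))
Pow(Add(Function('d')(126), -42882), Rational(1, 2)) = Pow(Add(Add(32, Mul(-16, 126)), -42882), Rational(1, 2)) = Pow(Add(Add(32, -2016), -42882), Rational(1, 2)) = Pow(Add(-1984, -42882), Rational(1, 2)) = Pow(-44866, Rational(1, 2)) = Mul(I, Pow(44866, Rational(1, 2)))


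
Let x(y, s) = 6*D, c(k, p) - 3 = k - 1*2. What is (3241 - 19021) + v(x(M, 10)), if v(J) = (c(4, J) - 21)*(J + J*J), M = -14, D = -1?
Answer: -16260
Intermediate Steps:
c(k, p) = 1 + k (c(k, p) = 3 + (k - 1*2) = 3 + (k - 2) = 3 + (-2 + k) = 1 + k)
x(y, s) = -6 (x(y, s) = 6*(-1) = -6)
v(J) = -16*J - 16*J² (v(J) = ((1 + 4) - 21)*(J + J*J) = (5 - 21)*(J + J²) = -16*(J + J²) = -16*J - 16*J²)
(3241 - 19021) + v(x(M, 10)) = (3241 - 19021) + 16*(-6)*(-1 - 1*(-6)) = -15780 + 16*(-6)*(-1 + 6) = -15780 + 16*(-6)*5 = -15780 - 480 = -16260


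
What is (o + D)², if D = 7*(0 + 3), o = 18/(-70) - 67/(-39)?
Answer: 939974281/1863225 ≈ 504.49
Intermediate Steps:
o = 1994/1365 (o = 18*(-1/70) - 67*(-1/39) = -9/35 + 67/39 = 1994/1365 ≈ 1.4608)
D = 21 (D = 7*3 = 21)
(o + D)² = (1994/1365 + 21)² = (30659/1365)² = 939974281/1863225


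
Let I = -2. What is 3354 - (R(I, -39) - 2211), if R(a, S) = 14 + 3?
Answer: 5548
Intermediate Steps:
R(a, S) = 17
3354 - (R(I, -39) - 2211) = 3354 - (17 - 2211) = 3354 - 1*(-2194) = 3354 + 2194 = 5548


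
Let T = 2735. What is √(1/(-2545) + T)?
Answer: √17714660830/2545 ≈ 52.297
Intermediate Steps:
√(1/(-2545) + T) = √(1/(-2545) + 2735) = √(-1/2545 + 2735) = √(6960574/2545) = √17714660830/2545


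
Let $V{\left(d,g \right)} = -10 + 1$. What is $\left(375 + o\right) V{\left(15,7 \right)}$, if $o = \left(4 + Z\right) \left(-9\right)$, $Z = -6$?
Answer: $-3537$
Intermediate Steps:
$o = 18$ ($o = \left(4 - 6\right) \left(-9\right) = \left(-2\right) \left(-9\right) = 18$)
$V{\left(d,g \right)} = -9$
$\left(375 + o\right) V{\left(15,7 \right)} = \left(375 + 18\right) \left(-9\right) = 393 \left(-9\right) = -3537$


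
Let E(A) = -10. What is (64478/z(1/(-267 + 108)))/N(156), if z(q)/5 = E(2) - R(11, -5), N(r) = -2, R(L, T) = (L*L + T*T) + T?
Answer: 32239/755 ≈ 42.701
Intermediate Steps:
R(L, T) = T + L² + T² (R(L, T) = (L² + T²) + T = T + L² + T²)
z(q) = -755 (z(q) = 5*(-10 - (-5 + 11² + (-5)²)) = 5*(-10 - (-5 + 121 + 25)) = 5*(-10 - 1*141) = 5*(-10 - 141) = 5*(-151) = -755)
(64478/z(1/(-267 + 108)))/N(156) = (64478/(-755))/(-2) = (64478*(-1/755))*(-½) = -64478/755*(-½) = 32239/755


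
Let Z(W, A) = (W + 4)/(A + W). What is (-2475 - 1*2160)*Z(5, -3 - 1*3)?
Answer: 41715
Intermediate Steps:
Z(W, A) = (4 + W)/(A + W)
(-2475 - 1*2160)*Z(5, -3 - 1*3) = (-2475 - 1*2160)*((4 + 5)/((-3 - 1*3) + 5)) = (-2475 - 2160)*(9/((-3 - 3) + 5)) = -4635*9/(-6 + 5) = -4635*9/(-1) = -(-4635)*9 = -4635*(-9) = 41715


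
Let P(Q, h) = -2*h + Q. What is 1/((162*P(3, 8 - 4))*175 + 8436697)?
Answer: 1/8294947 ≈ 1.2056e-7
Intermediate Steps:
P(Q, h) = Q - 2*h
1/((162*P(3, 8 - 4))*175 + 8436697) = 1/((162*(3 - 2*(8 - 4)))*175 + 8436697) = 1/((162*(3 - 2*4))*175 + 8436697) = 1/((162*(3 - 8))*175 + 8436697) = 1/((162*(-5))*175 + 8436697) = 1/(-810*175 + 8436697) = 1/(-141750 + 8436697) = 1/8294947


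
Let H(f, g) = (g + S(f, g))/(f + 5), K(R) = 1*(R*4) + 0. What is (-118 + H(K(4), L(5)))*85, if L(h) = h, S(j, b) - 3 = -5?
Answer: -70125/7 ≈ -10018.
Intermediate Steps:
S(j, b) = -2 (S(j, b) = 3 - 5 = -2)
K(R) = 4*R (K(R) = 1*(4*R) + 0 = 4*R + 0 = 4*R)
H(f, g) = (-2 + g)/(5 + f) (H(f, g) = (g - 2)/(f + 5) = (-2 + g)/(5 + f))
(-118 + H(K(4), L(5)))*85 = (-118 + (-2 + 5)/(5 + 4*4))*85 = (-118 + 3/(5 + 16))*85 = (-118 + 3/21)*85 = (-118 + (1/21)*3)*85 = (-118 + 1/7)*85 = -825/7*85 = -70125/7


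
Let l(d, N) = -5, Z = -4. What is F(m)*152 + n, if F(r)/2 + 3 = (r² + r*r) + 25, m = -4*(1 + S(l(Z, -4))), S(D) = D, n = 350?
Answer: 162686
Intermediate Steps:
m = 16 (m = -4*(1 - 5) = -4*(-4) = 16)
F(r) = 44 + 4*r² (F(r) = -6 + 2*((r² + r*r) + 25) = -6 + 2*((r² + r²) + 25) = -6 + 2*(2*r² + 25) = -6 + 2*(25 + 2*r²) = -6 + (50 + 4*r²) = 44 + 4*r²)
F(m)*152 + n = (44 + 4*16²)*152 + 350 = (44 + 4*256)*152 + 350 = (44 + 1024)*152 + 350 = 1068*152 + 350 = 162336 + 350 = 162686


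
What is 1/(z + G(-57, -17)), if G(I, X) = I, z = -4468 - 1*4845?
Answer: -1/9370 ≈ -0.00010672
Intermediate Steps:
z = -9313 (z = -4468 - 4845 = -9313)
1/(z + G(-57, -17)) = 1/(-9313 - 57) = 1/(-9370) = -1/9370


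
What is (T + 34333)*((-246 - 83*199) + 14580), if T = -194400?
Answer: 349426261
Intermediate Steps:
(T + 34333)*((-246 - 83*199) + 14580) = (-194400 + 34333)*((-246 - 83*199) + 14580) = -160067*((-246 - 16517) + 14580) = -160067*(-16763 + 14580) = -160067*(-2183) = 349426261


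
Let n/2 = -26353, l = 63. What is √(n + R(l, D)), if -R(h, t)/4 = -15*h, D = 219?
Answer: I*√48926 ≈ 221.19*I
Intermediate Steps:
R(h, t) = 60*h (R(h, t) = -(-60)*h = 60*h)
n = -52706 (n = 2*(-26353) = -52706)
√(n + R(l, D)) = √(-52706 + 60*63) = √(-52706 + 3780) = √(-48926) = I*√48926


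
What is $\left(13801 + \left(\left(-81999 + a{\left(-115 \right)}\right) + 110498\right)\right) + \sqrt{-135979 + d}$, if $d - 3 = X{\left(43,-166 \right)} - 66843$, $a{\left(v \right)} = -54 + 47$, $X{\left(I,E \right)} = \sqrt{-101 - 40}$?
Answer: $42293 + \sqrt{-202819 + i \sqrt{141}} \approx 42293.0 + 450.35 i$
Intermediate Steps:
$X{\left(I,E \right)} = i \sqrt{141}$ ($X{\left(I,E \right)} = \sqrt{-141} = i \sqrt{141}$)
$a{\left(v \right)} = -7$
$d = -66840 + i \sqrt{141}$ ($d = 3 - \left(66843 - i \sqrt{141}\right) = -66840 + i \sqrt{141} \approx -66840.0 + 11.874 i$)
$\left(13801 + \left(\left(-81999 + a{\left(-115 \right)}\right) + 110498\right)\right) + \sqrt{-135979 + d} = \left(13801 + \left(\left(-81999 - 7\right) + 110498\right)\right) + \sqrt{-135979 - \left(66840 - i \sqrt{141}\right)} = \left(13801 + \left(-82006 + 110498\right)\right) + \sqrt{-202819 + i \sqrt{141}} = \left(13801 + 28492\right) + \sqrt{-202819 + i \sqrt{141}} = 42293 + \sqrt{-202819 + i \sqrt{141}}$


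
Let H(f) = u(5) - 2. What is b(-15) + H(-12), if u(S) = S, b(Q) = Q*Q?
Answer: 228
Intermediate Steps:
b(Q) = Q²
H(f) = 3 (H(f) = 5 - 2 = 3)
b(-15) + H(-12) = (-15)² + 3 = 225 + 3 = 228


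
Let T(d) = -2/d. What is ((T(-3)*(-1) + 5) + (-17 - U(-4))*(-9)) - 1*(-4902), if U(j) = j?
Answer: 15070/3 ≈ 5023.3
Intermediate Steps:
((T(-3)*(-1) + 5) + (-17 - U(-4))*(-9)) - 1*(-4902) = ((-2/(-3)*(-1) + 5) + (-17 - 1*(-4))*(-9)) - 1*(-4902) = ((-2*(-1/3)*(-1) + 5) + (-17 + 4)*(-9)) + 4902 = (((2/3)*(-1) + 5) - 13*(-9)) + 4902 = ((-2/3 + 5) + 117) + 4902 = (13/3 + 117) + 4902 = 364/3 + 4902 = 15070/3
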